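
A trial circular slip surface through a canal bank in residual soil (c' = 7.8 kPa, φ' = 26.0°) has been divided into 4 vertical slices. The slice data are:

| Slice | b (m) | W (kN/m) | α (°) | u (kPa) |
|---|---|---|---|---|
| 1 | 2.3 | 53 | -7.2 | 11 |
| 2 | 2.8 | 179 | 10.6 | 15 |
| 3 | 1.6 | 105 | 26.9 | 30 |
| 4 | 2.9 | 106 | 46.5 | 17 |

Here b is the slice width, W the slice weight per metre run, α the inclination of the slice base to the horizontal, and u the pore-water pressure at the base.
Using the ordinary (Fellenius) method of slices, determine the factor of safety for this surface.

FS = 1.23

Ordinary method of slices: FS = Σ[c'·Δl_i + (W_i cosα_i − u_i·Δl_i)·tanφ'] / Σ W_i sinα_i, with Δl_i = b_i / cosα_i.
Slice 1: Δl = 2.3/cos(-7.2°) = 2.318 m; N'_1 = 53·cos(-7.2°) − 11·2.318 = 27.1; c'Δl = 18.08; W sinα = -6.6
Slice 2: Δl = 2.8/cos10.6° = 2.849 m; N'_2 = 179·cos10.6° − 15·2.849 = 133.2; c'Δl = 22.22; W sinα = 32.9
Slice 3: Δl = 1.6/cos26.9° = 1.794 m; N'_3 = 105·cos26.9° − 30·1.794 = 39.8; c'Δl = 13.99; W sinα = 47.5
Slice 4: Δl = 2.9/cos46.5° = 4.213 m; N'_4 = 106·cos46.5° − 17·4.213 = 1.3; c'Δl = 32.86; W sinα = 76.9
Σc'Δl = 87.2 kN/m; ΣN' = 201.5 kN/m; ΣW sinα = 150.7 kN/m
Resisting = 87.2 + 201.5·tan26.0° = 87.2 + 98.3 = 185.4 kN/m
FS = 185.4 / 150.7 = 1.231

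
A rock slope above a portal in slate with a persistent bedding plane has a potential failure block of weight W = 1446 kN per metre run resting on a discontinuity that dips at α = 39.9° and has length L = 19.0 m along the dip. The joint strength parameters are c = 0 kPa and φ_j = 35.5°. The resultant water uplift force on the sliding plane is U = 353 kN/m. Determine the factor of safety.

FS = 0.58

Resolving the block weight along and normal to the plane and applying the Mohr–Coulomb strength on the joint:
N' = W cosα − U = 1446·cos39.9° − 353 = 756.3 kN/m
Driving force T = W sinα = 1446·sin39.9° = 927.5 kN/m
Resisting force R = c·L + N'·tanφ_j = 0·19.0 + 756.3·tan35.5° = 0.0 + 539.5 = 539.5 kN/m
FS = R / T = 539.5 / 927.5 = 0.582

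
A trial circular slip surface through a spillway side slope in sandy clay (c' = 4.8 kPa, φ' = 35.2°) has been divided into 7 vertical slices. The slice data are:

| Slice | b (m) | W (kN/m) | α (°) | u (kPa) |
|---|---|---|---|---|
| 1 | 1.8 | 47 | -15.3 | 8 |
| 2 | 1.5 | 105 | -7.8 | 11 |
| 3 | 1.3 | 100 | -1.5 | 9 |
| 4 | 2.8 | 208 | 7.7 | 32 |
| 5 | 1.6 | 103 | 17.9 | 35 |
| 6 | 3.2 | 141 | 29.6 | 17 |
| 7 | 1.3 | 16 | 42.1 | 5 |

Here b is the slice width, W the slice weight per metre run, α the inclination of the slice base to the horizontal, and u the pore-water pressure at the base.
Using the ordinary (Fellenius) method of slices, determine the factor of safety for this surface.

FS = 3.34

Ordinary method of slices: FS = Σ[c'·Δl_i + (W_i cosα_i − u_i·Δl_i)·tanφ'] / Σ W_i sinα_i, with Δl_i = b_i / cosα_i.
Slice 1: Δl = 1.8/cos(-15.3°) = 1.866 m; N'_1 = 47·cos(-15.3°) − 8·1.866 = 30.4; c'Δl = 8.96; W sinα = -12.4
Slice 2: Δl = 1.5/cos(-7.8°) = 1.514 m; N'_2 = 105·cos(-7.8°) − 11·1.514 = 87.4; c'Δl = 7.27; W sinα = -14.3
Slice 3: Δl = 1.3/cos(-1.5°) = 1.300 m; N'_3 = 100·cos(-1.5°) − 9·1.300 = 88.3; c'Δl = 6.24; W sinα = -2.6
Slice 4: Δl = 2.8/cos7.7° = 2.825 m; N'_4 = 208·cos7.7° − 32·2.825 = 115.7; c'Δl = 13.56; W sinα = 27.9
Slice 5: Δl = 1.6/cos17.9° = 1.681 m; N'_5 = 103·cos17.9° − 35·1.681 = 39.2; c'Δl = 8.07; W sinα = 31.7
Slice 6: Δl = 3.2/cos29.6° = 3.680 m; N'_6 = 141·cos29.6° − 17·3.680 = 60.0; c'Δl = 17.67; W sinα = 69.6
Slice 7: Δl = 1.3/cos42.1° = 1.752 m; N'_7 = 16·cos42.1° − 5·1.752 = 3.1; c'Δl = 8.41; W sinα = 10.7
Σc'Δl = 70.2 kN/m; ΣN' = 424.1 kN/m; ΣW sinα = 110.6 kN/m
Resisting = 70.2 + 424.1·tan35.2° = 70.2 + 299.1 = 369.3 kN/m
FS = 369.3 / 110.6 = 3.338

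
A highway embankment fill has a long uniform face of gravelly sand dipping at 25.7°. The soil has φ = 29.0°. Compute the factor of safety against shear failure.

FS = 1.15

For a dry cohesionless infinite slope the factor of safety is FS = tanφ / tanβ.
FS = tan29.0° / tan25.7° = 0.5543 / 0.4813 = 1.152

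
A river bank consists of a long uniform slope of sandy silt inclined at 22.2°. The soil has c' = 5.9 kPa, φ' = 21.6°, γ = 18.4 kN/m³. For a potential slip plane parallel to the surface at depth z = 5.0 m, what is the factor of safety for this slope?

For an infinite slope with a slip plane parallel to the surface (no pore pressure): FS = [c' + γz cos²β tanφ'] / [γz sinβ cosβ].
γz = 18.4·5.0 = 92.00 kN/m²
Numerator = 5.9 + 92.00·cos²22.2°·tan21.6° = 5.9 + 92.00·0.8572·0.3959 = 37.125 kPa
Denominator = 92.00·sin22.2°·cos22.2° = 92.00·0.3778·0.9259 = 32.185 kPa
FS = 37.125 / 32.185 = 1.154

FS = 1.15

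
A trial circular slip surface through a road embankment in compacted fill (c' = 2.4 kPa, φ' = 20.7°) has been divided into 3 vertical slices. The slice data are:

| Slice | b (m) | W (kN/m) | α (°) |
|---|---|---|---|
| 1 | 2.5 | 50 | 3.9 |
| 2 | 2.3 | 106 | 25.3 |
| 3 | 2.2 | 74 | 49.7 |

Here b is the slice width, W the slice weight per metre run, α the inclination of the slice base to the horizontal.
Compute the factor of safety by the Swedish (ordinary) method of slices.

FS = 0.89

Ordinary method of slices: FS = Σ[c'·Δl_i + (W_i cosα_i)·tanφ'] / Σ W_i sinα_i, with Δl_i = b_i / cosα_i.
Slice 1: Δl = 2.5/cos3.9° = 2.506 m; N'_1 = 50·cos3.9° = 49.9; c'Δl = 6.01; W sinα = 3.4
Slice 2: Δl = 2.3/cos25.3° = 2.544 m; N'_2 = 106·cos25.3° = 95.8; c'Δl = 6.11; W sinα = 45.3
Slice 3: Δl = 2.2/cos49.7° = 3.401 m; N'_3 = 74·cos49.7° = 47.9; c'Δl = 8.16; W sinα = 56.4
Σc'Δl = 20.3 kN/m; ΣN' = 193.6 kN/m; ΣW sinα = 105.1 kN/m
Resisting = 20.3 + 193.6·tan20.7° = 20.3 + 73.1 = 93.4 kN/m
FS = 93.4 / 105.1 = 0.889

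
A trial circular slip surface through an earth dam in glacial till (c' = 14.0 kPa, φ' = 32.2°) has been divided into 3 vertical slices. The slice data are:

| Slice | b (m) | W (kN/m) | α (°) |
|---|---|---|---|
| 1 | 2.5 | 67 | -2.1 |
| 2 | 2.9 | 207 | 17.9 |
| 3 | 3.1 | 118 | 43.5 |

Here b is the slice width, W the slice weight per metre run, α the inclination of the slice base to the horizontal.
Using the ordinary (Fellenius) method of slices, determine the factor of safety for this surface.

FS = 2.51

Ordinary method of slices: FS = Σ[c'·Δl_i + (W_i cosα_i)·tanφ'] / Σ W_i sinα_i, with Δl_i = b_i / cosα_i.
Slice 1: Δl = 2.5/cos(-2.1°) = 2.502 m; N'_1 = 67·cos(-2.1°) = 67.0; c'Δl = 35.02; W sinα = -2.5
Slice 2: Δl = 2.9/cos17.9° = 3.048 m; N'_2 = 207·cos17.9° = 197.0; c'Δl = 42.67; W sinα = 63.6
Slice 3: Δl = 3.1/cos43.5° = 4.274 m; N'_3 = 118·cos43.5° = 85.6; c'Δl = 59.83; W sinα = 81.2
Σc'Δl = 137.5 kN/m; ΣN' = 349.5 kN/m; ΣW sinα = 142.4 kN/m
Resisting = 137.5 + 349.5·tan32.2° = 137.5 + 220.1 = 357.6 kN/m
FS = 357.6 / 142.4 = 2.512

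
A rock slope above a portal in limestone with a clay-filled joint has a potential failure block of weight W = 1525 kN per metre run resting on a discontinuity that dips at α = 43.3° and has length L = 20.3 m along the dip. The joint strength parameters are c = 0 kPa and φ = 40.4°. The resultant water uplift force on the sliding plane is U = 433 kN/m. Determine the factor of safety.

FS = 0.55

Resolving the block weight along and normal to the plane and applying the Mohr–Coulomb strength on the joint:
N' = W cosα − U = 1525·cos43.3° − 433 = 676.9 kN/m
Driving force T = W sinα = 1525·sin43.3° = 1045.9 kN/m
Resisting force R = c·L + N'·tanφ = 0·20.3 + 676.9·tan40.4° = 0.0 + 576.0 = 576.0 kN/m
FS = R / T = 576.0 / 1045.9 = 0.551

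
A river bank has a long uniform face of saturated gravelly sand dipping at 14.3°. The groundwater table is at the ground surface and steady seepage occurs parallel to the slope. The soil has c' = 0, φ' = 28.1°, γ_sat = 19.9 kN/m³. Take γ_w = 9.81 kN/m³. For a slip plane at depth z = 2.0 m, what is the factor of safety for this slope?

With seepage parallel to the slope and the water table at the surface, the effective normal stress on the slip plane uses the buoyant unit weight γ' = γ_sat − γ_w while the driving shear stress uses γ_sat:
FS = [c' + γ' z cos²β tanφ'] / [γ_sat z sinβ cosβ]
(For c' = 0 this reduces to FS = (γ'/γ_sat)·tanφ'/tanβ.)
γ' = 19.9 − 9.81 = 10.09 kN/m³
Numerator = 0.0 + 10.09·2.0·cos²14.3°·tan28.1° = 0.0 + 10.09·2.0·0.9390·0.5340 = 10.118 kPa
Denominator = 19.9·2.0·sin14.3°·cos14.3° = 19.9·2.0·0.2470·0.9690 = 9.526 kPa
FS = 10.118 / 9.526 = 1.062

FS = 1.06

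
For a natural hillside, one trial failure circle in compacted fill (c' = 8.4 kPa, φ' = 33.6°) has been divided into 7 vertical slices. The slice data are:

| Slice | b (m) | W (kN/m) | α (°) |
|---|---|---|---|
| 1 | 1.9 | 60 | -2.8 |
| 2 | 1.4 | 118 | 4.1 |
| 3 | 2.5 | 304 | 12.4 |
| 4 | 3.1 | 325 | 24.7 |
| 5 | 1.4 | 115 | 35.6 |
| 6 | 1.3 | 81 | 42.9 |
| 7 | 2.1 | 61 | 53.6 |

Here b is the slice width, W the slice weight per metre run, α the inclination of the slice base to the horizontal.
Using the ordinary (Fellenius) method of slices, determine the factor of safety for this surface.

Ordinary method of slices: FS = Σ[c'·Δl_i + (W_i cosα_i)·tanφ'] / Σ W_i sinα_i, with Δl_i = b_i / cosα_i.
Slice 1: Δl = 1.9/cos(-2.8°) = 1.902 m; N'_1 = 60·cos(-2.8°) = 59.9; c'Δl = 15.98; W sinα = -2.9
Slice 2: Δl = 1.4/cos4.1° = 1.404 m; N'_2 = 118·cos4.1° = 117.7; c'Δl = 11.79; W sinα = 8.4
Slice 3: Δl = 2.5/cos12.4° = 2.560 m; N'_3 = 304·cos12.4° = 296.9; c'Δl = 21.50; W sinα = 65.3
Slice 4: Δl = 3.1/cos24.7° = 3.412 m; N'_4 = 325·cos24.7° = 295.3; c'Δl = 28.66; W sinα = 135.8
Slice 5: Δl = 1.4/cos35.6° = 1.722 m; N'_5 = 115·cos35.6° = 93.5; c'Δl = 14.46; W sinα = 66.9
Slice 6: Δl = 1.3/cos42.9° = 1.775 m; N'_6 = 81·cos42.9° = 59.3; c'Δl = 14.91; W sinα = 55.1
Slice 7: Δl = 2.1/cos53.6° = 3.539 m; N'_7 = 61·cos53.6° = 36.2; c'Δl = 29.73; W sinα = 49.1
Σc'Δl = 137.0 kN/m; ΣN' = 958.8 kN/m; ΣW sinα = 377.8 kN/m
Resisting = 137.0 + 958.8·tan33.6° = 137.0 + 637.1 = 774.1 kN/m
FS = 774.1 / 377.8 = 2.049

FS = 2.05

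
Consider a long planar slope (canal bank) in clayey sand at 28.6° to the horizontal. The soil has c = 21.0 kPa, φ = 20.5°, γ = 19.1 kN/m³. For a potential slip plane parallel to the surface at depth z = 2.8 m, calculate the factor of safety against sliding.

FS = 1.62

For an infinite slope with a slip plane parallel to the surface (no pore pressure): FS = [c + γz cos²β tanφ] / [γz sinβ cosβ].
γz = 19.1·2.8 = 53.48 kN/m²
Numerator = 21.0 + 53.48·cos²28.6°·tan20.5° = 21.0 + 53.48·0.7709·0.3739 = 36.413 kPa
Denominator = 53.48·sin28.6°·cos28.6° = 53.48·0.4787·0.8780 = 22.477 kPa
FS = 36.413 / 22.477 = 1.620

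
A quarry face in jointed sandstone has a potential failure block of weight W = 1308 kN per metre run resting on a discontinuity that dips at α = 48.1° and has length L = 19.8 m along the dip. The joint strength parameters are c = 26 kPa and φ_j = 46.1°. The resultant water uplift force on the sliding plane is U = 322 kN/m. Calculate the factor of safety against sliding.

Resolving the block weight along and normal to the plane and applying the Mohr–Coulomb strength on the joint:
N' = W cosα − U = 1308·cos48.1° − 322 = 551.5 kN/m
Driving force T = W sinα = 1308·sin48.1° = 973.6 kN/m
Resisting force R = c·L + N'·tanφ_j = 26·19.8 + 551.5·tan46.1° = 514.8 + 573.1 = 1087.9 kN/m
FS = R / T = 1087.9 / 973.6 = 1.117

FS = 1.12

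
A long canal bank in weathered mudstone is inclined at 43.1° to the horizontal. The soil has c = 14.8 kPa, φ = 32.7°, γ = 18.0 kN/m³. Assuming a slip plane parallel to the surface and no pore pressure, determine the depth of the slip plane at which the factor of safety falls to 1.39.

z = 2.34 m

Setting FS = 1.39 in FS = [c + γz cos²β tanφ] / [γz sinβ cosβ] and solving for z:
z = c / [γ cosβ (FS·sinβ − cosβ·tanφ)]
  = 14.8 / [18.0·cos43.1°·(1.39·sin43.1° − cos43.1°·tan32.7°)]
  = 14.8 / [18.0·0.7302·(1.39·0.6833 − 0.7302·0.6420)]
  = 14.8 / 6.3217 = 2.341 m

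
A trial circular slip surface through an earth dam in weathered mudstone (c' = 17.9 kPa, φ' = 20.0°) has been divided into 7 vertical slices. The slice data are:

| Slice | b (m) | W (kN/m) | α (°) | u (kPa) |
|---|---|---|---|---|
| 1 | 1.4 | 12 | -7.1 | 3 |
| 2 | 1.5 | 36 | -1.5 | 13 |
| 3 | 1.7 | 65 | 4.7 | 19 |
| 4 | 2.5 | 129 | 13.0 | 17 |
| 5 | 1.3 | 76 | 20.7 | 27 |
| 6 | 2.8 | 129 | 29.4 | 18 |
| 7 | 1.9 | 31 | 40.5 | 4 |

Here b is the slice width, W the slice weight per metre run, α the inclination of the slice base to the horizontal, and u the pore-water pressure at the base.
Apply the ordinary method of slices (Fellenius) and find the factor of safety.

Ordinary method of slices: FS = Σ[c'·Δl_i + (W_i cosα_i − u_i·Δl_i)·tanφ'] / Σ W_i sinα_i, with Δl_i = b_i / cosα_i.
Slice 1: Δl = 1.4/cos(-7.1°) = 1.411 m; N'_1 = 12·cos(-7.1°) − 3·1.411 = 7.7; c'Δl = 25.25; W sinα = -1.5
Slice 2: Δl = 1.5/cos(-1.5°) = 1.501 m; N'_2 = 36·cos(-1.5°) − 13·1.501 = 16.5; c'Δl = 26.86; W sinα = -0.9
Slice 3: Δl = 1.7/cos4.7° = 1.706 m; N'_3 = 65·cos4.7° − 19·1.706 = 32.4; c'Δl = 30.53; W sinα = 5.3
Slice 4: Δl = 2.5/cos13.0° = 2.566 m; N'_4 = 129·cos13.0° − 17·2.566 = 82.1; c'Δl = 45.93; W sinα = 29.0
Slice 5: Δl = 1.3/cos20.7° = 1.390 m; N'_5 = 76·cos20.7° − 27·1.390 = 33.6; c'Δl = 24.88; W sinα = 26.9
Slice 6: Δl = 2.8/cos29.4° = 3.214 m; N'_6 = 129·cos29.4° − 18·3.214 = 54.5; c'Δl = 57.53; W sinα = 63.3
Slice 7: Δl = 1.9/cos40.5° = 2.499 m; N'_7 = 31·cos40.5° − 4·2.499 = 13.6; c'Δl = 44.73; W sinα = 20.1
Σc'Δl = 255.7 kN/m; ΣN' = 240.3 kN/m; ΣW sinα = 142.2 kN/m
Resisting = 255.7 + 240.3·tan20.0° = 255.7 + 87.5 = 343.2 kN/m
FS = 343.2 / 142.2 = 2.413

FS = 2.41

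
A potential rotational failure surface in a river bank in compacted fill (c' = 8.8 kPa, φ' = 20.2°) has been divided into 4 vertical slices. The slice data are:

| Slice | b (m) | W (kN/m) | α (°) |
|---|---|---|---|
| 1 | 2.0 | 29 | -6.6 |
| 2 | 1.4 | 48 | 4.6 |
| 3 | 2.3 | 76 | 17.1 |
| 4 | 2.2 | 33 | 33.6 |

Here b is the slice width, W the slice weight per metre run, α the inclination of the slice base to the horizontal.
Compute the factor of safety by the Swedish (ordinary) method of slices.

FS = 3.39

Ordinary method of slices: FS = Σ[c'·Δl_i + (W_i cosα_i)·tanφ'] / Σ W_i sinα_i, with Δl_i = b_i / cosα_i.
Slice 1: Δl = 2.0/cos(-6.6°) = 2.013 m; N'_1 = 29·cos(-6.6°) = 28.8; c'Δl = 17.72; W sinα = -3.3
Slice 2: Δl = 1.4/cos4.6° = 1.405 m; N'_2 = 48·cos4.6° = 47.8; c'Δl = 12.36; W sinα = 3.8
Slice 3: Δl = 2.3/cos17.1° = 2.406 m; N'_3 = 76·cos17.1° = 72.6; c'Δl = 21.18; W sinα = 22.3
Slice 4: Δl = 2.2/cos33.6° = 2.641 m; N'_4 = 33·cos33.6° = 27.5; c'Δl = 23.24; W sinα = 18.3
Σc'Δl = 74.5 kN/m; ΣN' = 176.8 kN/m; ΣW sinα = 41.1 kN/m
Resisting = 74.5 + 176.8·tan20.2° = 74.5 + 65.0 = 139.5 kN/m
FS = 139.5 / 41.1 = 3.393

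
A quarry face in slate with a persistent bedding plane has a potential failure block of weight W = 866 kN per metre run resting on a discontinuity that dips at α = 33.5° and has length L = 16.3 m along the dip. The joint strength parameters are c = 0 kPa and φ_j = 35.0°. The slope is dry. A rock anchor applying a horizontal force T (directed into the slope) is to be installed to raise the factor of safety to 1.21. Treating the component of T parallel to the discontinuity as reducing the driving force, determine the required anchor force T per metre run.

Resolving forces along and normal to the sliding plane, with the horizontal anchor force T adding T·sinα to the effective normal force and T·cosα acting up the plane against the driving force:
FS = [cL + (W cosα + T sinα) tanφ_j] / [W sinα − T cosα]
Without the anchor: N' = 722.1 kN/m, driving T_d = 478.0 kN/m, resisting R = 0·16.3 + 722.1·tan35.0° = 505.7 kN/m, FS = 1.06.
Setting FS = 1.21 and solving for T:
1.21·(478.0 − T cos33.5°) = 505.7 + T sin33.5°·tan35.0°
T·(sin33.5°·tan35.0° + 1.21·cos33.5°) = 1.21·478.0 − 505.7
T·(0.5519·0.7002 + 1.21·0.8339) = 578.4 − 505.7 = 72.7
T·1.3955 = 72.7
T = 52.1 kN/m

T = 52 kN/m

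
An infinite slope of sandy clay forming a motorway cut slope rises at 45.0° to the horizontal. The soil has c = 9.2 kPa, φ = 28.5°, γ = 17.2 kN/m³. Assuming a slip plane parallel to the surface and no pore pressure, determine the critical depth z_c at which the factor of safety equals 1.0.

Setting FS = 1.00 in FS = [c + γz cos²β tanφ] / [γz sinβ cosβ] and solving for z:
z = c / [γ cosβ (FS·sinβ − cosβ·tanφ)]
  = 9.2 / [17.2·cos45.0°·(1.00·sin45.0° − cos45.0°·tan28.5°)]
  = 9.2 / [17.2·0.7071·(1.00·0.7071 − 0.7071·0.5430)]
  = 9.2 / 3.9306 = 2.341 m

z_c = 2.34 m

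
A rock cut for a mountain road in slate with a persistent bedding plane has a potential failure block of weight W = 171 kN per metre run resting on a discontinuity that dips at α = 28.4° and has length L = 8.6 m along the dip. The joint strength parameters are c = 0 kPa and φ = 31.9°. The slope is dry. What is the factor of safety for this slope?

FS = 1.15

Resolving the block weight along and normal to the plane and applying the Mohr–Coulomb strength on the joint:
N' = W cosα = 171·cos28.4° = 150.4 kN/m
Driving force T = W sinα = 171·sin28.4° = 81.3 kN/m
Resisting force R = c·L + N'·tanφ = 0·8.6 + 150.4·tan31.9° = 0.0 + 93.6 = 93.6 kN/m
FS = R / T = 93.6 / 81.3 = 1.151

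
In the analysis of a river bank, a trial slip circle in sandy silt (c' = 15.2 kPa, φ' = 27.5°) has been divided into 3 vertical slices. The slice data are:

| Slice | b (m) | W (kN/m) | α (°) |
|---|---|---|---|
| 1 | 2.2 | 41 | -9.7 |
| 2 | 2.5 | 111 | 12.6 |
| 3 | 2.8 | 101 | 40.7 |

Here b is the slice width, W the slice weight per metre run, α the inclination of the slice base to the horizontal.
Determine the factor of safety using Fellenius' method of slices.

FS = 2.96

Ordinary method of slices: FS = Σ[c'·Δl_i + (W_i cosα_i)·tanφ'] / Σ W_i sinα_i, with Δl_i = b_i / cosα_i.
Slice 1: Δl = 2.2/cos(-9.7°) = 2.232 m; N'_1 = 41·cos(-9.7°) = 40.4; c'Δl = 33.93; W sinα = -6.9
Slice 2: Δl = 2.5/cos12.6° = 2.562 m; N'_2 = 111·cos12.6° = 108.3; c'Δl = 38.94; W sinα = 24.2
Slice 3: Δl = 2.8/cos40.7° = 3.693 m; N'_3 = 101·cos40.7° = 76.6; c'Δl = 56.14; W sinα = 65.9
Σc'Δl = 129.0 kN/m; ΣN' = 225.3 kN/m; ΣW sinα = 83.2 kN/m
Resisting = 129.0 + 225.3·tan27.5° = 129.0 + 117.3 = 246.3 kN/m
FS = 246.3 / 83.2 = 2.961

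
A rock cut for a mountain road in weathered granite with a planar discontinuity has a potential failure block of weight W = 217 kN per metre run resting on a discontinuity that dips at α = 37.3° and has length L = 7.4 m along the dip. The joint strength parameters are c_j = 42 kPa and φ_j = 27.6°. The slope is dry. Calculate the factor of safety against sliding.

FS = 3.05

Resolving the block weight along and normal to the plane and applying the Mohr–Coulomb strength on the joint:
N' = W cosα = 217·cos37.3° = 172.6 kN/m
Driving force T = W sinα = 217·sin37.3° = 131.5 kN/m
Resisting force R = c_j·L + N'·tanφ_j = 42·7.4 + 172.6·tan27.6° = 310.8 + 90.2 = 401.0 kN/m
FS = R / T = 401.0 / 131.5 = 3.050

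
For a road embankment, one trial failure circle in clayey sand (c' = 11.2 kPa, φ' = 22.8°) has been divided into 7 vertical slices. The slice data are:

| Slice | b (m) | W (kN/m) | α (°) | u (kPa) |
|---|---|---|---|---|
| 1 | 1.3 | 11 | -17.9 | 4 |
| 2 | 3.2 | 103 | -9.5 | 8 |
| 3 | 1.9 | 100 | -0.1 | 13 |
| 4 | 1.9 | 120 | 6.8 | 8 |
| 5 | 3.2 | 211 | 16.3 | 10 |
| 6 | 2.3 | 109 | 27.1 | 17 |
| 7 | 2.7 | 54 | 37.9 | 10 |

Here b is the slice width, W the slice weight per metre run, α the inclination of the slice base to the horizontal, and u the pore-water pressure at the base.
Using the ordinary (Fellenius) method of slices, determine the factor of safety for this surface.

Ordinary method of slices: FS = Σ[c'·Δl_i + (W_i cosα_i − u_i·Δl_i)·tanφ'] / Σ W_i sinα_i, with Δl_i = b_i / cosα_i.
Slice 1: Δl = 1.3/cos(-17.9°) = 1.366 m; N'_1 = 11·cos(-17.9°) − 4·1.366 = 5.0; c'Δl = 15.30; W sinα = -3.4
Slice 2: Δl = 3.2/cos(-9.5°) = 3.244 m; N'_2 = 103·cos(-9.5°) − 8·3.244 = 75.6; c'Δl = 36.34; W sinα = -17.0
Slice 3: Δl = 1.9/cos(-0.1°) = 1.900 m; N'_3 = 100·cos(-0.1°) − 13·1.900 = 75.3; c'Δl = 21.28; W sinα = -0.2
Slice 4: Δl = 1.9/cos6.8° = 1.913 m; N'_4 = 120·cos6.8° − 8·1.913 = 103.8; c'Δl = 21.43; W sinα = 14.2
Slice 5: Δl = 3.2/cos16.3° = 3.334 m; N'_5 = 211·cos16.3° − 10·3.334 = 169.2; c'Δl = 37.34; W sinα = 59.2
Slice 6: Δl = 2.3/cos27.1° = 2.584 m; N'_6 = 109·cos27.1° − 17·2.584 = 53.1; c'Δl = 28.94; W sinα = 49.7
Slice 7: Δl = 2.7/cos37.9° = 3.422 m; N'_7 = 54·cos37.9° − 10·3.422 = 8.4; c'Δl = 38.32; W sinα = 33.2
Σc'Δl = 199.0 kN/m; ΣN' = 490.5 kN/m; ΣW sinα = 135.7 kN/m
Resisting = 199.0 + 490.5·tan22.8° = 199.0 + 206.2 = 405.1 kN/m
FS = 405.1 / 135.7 = 2.985

FS = 2.99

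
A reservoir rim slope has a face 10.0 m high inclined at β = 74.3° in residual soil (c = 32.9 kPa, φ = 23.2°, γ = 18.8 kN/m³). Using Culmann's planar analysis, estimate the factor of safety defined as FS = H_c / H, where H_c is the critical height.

H_c = (4c/γ) · sinβ cosφ / [1 − cos(β − φ)]
    = (4·32.9/18.8) · sin74.3°·cos23.2° / [1 − cos51.1°]
    = 7.000 · 0.8848 / 0.3720 = 16.65 m
FS = H_c / H = 16.65 / 10.0 = 1.665

FS = 1.66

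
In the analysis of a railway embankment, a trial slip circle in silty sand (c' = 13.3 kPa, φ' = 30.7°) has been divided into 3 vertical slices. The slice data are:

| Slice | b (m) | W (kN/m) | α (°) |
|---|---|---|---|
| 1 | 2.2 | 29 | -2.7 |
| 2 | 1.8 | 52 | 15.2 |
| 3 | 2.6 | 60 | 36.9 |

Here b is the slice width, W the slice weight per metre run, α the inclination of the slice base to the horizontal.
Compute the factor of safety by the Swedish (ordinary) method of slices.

Ordinary method of slices: FS = Σ[c'·Δl_i + (W_i cosα_i)·tanφ'] / Σ W_i sinα_i, with Δl_i = b_i / cosα_i.
Slice 1: Δl = 2.2/cos(-2.7°) = 2.202 m; N'_1 = 29·cos(-2.7°) = 29.0; c'Δl = 29.29; W sinα = -1.4
Slice 2: Δl = 1.8/cos15.2° = 1.865 m; N'_2 = 52·cos15.2° = 50.2; c'Δl = 24.81; W sinα = 13.6
Slice 3: Δl = 2.6/cos36.9° = 3.251 m; N'_3 = 60·cos36.9° = 48.0; c'Δl = 43.24; W sinα = 36.0
Σc'Δl = 97.3 kN/m; ΣN' = 127.1 kN/m; ΣW sinα = 48.3 kN/m
Resisting = 97.3 + 127.1·tan30.7° = 97.3 + 75.5 = 172.8 kN/m
FS = 172.8 / 48.3 = 3.579

FS = 3.58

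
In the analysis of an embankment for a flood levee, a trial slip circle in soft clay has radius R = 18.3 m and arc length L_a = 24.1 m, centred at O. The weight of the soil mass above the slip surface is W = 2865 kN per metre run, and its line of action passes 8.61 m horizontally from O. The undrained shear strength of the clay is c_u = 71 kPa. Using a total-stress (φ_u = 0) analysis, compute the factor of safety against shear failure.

Taking moments about the centre O, the resisting moment is provided by the undrained shear strength acting along the arc:
M_R = c_u·L_a·R = 71·24.10·18.3 = 31313.1 kN·m/m
M_D = W·d = 2865·8.61 = 24667.6 kN·m/m
FS = M_R / M_D = 31313.1 / 24667.6 = 1.269

FS = 1.27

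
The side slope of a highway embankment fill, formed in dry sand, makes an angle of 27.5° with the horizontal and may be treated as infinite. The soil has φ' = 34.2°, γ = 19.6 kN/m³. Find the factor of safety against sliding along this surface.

For a dry cohesionless infinite slope the factor of safety is FS = tanφ' / tanβ.
FS = tan34.2° / tan27.5° = 0.6796 / 0.5206 = 1.305

FS = 1.31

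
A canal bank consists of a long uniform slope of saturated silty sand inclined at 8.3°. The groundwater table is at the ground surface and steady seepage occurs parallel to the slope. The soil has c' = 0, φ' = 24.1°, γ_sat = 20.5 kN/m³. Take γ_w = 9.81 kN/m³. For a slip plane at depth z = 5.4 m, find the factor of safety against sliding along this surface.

With seepage parallel to the slope and the water table at the surface, the effective normal stress on the slip plane uses the buoyant unit weight γ' = γ_sat − γ_w while the driving shear stress uses γ_sat:
FS = [c' + γ' z cos²β tanφ'] / [γ_sat z sinβ cosβ]
(For c' = 0 this reduces to FS = (γ'/γ_sat)·tanφ'/tanβ.)
γ' = 20.5 − 9.81 = 10.69 kN/m³
Numerator = 0.0 + 10.69·5.4·cos²8.3°·tan24.1° = 0.0 + 10.69·5.4·0.9792·0.4473 = 25.284 kPa
Denominator = 20.5·5.4·sin8.3°·cos8.3° = 20.5·5.4·0.1444·0.9895 = 15.813 kPa
FS = 25.284 / 15.813 = 1.599

FS = 1.60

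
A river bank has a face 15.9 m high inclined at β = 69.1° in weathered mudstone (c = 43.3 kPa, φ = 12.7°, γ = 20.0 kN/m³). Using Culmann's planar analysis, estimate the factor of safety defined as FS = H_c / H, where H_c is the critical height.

H_c = (4c/γ) · sinβ cosφ / [1 − cos(β − φ)]
    = (4·43.3/20.0) · sin69.1°·cos12.7° / [1 − cos56.4°]
    = 8.660 · 0.9113 / 0.4466 = 17.67 m
FS = H_c / H = 17.67 / 15.9 = 1.111

FS = 1.11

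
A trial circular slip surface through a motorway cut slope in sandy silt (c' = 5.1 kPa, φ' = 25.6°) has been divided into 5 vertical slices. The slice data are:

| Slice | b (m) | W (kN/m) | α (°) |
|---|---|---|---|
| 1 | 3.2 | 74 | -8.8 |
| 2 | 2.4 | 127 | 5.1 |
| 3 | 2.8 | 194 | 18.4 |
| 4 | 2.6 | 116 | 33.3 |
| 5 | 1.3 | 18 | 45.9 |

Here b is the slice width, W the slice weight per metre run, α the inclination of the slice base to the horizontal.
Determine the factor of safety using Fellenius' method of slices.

Ordinary method of slices: FS = Σ[c'·Δl_i + (W_i cosα_i)·tanφ'] / Σ W_i sinα_i, with Δl_i = b_i / cosα_i.
Slice 1: Δl = 3.2/cos(-8.8°) = 3.238 m; N'_1 = 74·cos(-8.8°) = 73.1; c'Δl = 16.51; W sinα = -11.3
Slice 2: Δl = 2.4/cos5.1° = 2.410 m; N'_2 = 127·cos5.1° = 126.5; c'Δl = 12.29; W sinα = 11.3
Slice 3: Δl = 2.8/cos18.4° = 2.951 m; N'_3 = 194·cos18.4° = 184.1; c'Δl = 15.05; W sinα = 61.2
Slice 4: Δl = 2.6/cos33.3° = 3.111 m; N'_4 = 116·cos33.3° = 97.0; c'Δl = 15.86; W sinα = 63.7
Slice 5: Δl = 1.3/cos45.9° = 1.868 m; N'_5 = 18·cos45.9° = 12.5; c'Δl = 9.53; W sinα = 12.9
Σc'Δl = 69.2 kN/m; ΣN' = 493.2 kN/m; ΣW sinα = 137.8 kN/m
Resisting = 69.2 + 493.2·tan25.6° = 69.2 + 236.3 = 305.5 kN/m
FS = 305.5 / 137.8 = 2.217

FS = 2.22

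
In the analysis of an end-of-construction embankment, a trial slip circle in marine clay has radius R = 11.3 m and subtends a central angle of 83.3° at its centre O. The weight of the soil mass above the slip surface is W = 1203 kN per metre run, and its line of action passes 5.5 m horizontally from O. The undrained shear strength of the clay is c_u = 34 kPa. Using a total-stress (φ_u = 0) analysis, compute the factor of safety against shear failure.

FS = 0.95

Taking moments about the centre O, the resisting moment is provided by the undrained shear strength acting along the arc:
Arc length L_a = R·θ = 11.3·(83.3°·π/180) = 11.3·1.4539 = 16.43 m
M_R = c_u·L_a·R = 34·16.43·11.3 = 6311.9 kN·m/m
M_D = W·d = 1203·5.5 = 6616.5 kN·m/m
FS = M_R / M_D = 6311.9 / 6616.5 = 0.954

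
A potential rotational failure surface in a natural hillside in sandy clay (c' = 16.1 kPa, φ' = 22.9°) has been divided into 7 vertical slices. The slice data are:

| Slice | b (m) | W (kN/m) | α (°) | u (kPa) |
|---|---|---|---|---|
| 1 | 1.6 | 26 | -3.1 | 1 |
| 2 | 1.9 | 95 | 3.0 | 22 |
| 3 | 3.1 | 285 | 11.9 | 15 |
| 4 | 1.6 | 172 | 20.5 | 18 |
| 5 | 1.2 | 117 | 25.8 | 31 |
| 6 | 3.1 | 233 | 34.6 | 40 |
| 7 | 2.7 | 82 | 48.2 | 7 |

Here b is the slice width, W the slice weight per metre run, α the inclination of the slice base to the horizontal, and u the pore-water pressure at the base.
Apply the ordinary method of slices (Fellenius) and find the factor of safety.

FS = 1.43

Ordinary method of slices: FS = Σ[c'·Δl_i + (W_i cosα_i − u_i·Δl_i)·tanφ'] / Σ W_i sinα_i, with Δl_i = b_i / cosα_i.
Slice 1: Δl = 1.6/cos(-3.1°) = 1.602 m; N'_1 = 26·cos(-3.1°) − 1·1.602 = 24.4; c'Δl = 25.80; W sinα = -1.4
Slice 2: Δl = 1.9/cos3.0° = 1.903 m; N'_2 = 95·cos3.0° − 22·1.903 = 53.0; c'Δl = 30.63; W sinα = 5.0
Slice 3: Δl = 3.1/cos11.9° = 3.168 m; N'_3 = 285·cos11.9° − 15·3.168 = 231.4; c'Δl = 51.01; W sinα = 58.8
Slice 4: Δl = 1.6/cos20.5° = 1.708 m; N'_4 = 172·cos20.5° − 18·1.708 = 130.4; c'Δl = 27.50; W sinα = 60.2
Slice 5: Δl = 1.2/cos25.8° = 1.333 m; N'_5 = 117·cos25.8° − 31·1.333 = 64.0; c'Δl = 21.46; W sinα = 50.9
Slice 6: Δl = 3.1/cos34.6° = 3.766 m; N'_6 = 233·cos34.6° − 40·3.766 = 41.1; c'Δl = 60.63; W sinα = 132.3
Slice 7: Δl = 2.7/cos48.2° = 4.051 m; N'_7 = 82·cos48.2° − 7·4.051 = 26.3; c'Δl = 65.22; W sinα = 61.1
Σc'Δl = 282.2 kN/m; ΣN' = 570.6 kN/m; ΣW sinα = 366.9 kN/m
Resisting = 282.2 + 570.6·tan22.9° = 282.2 + 241.0 = 523.3 kN/m
FS = 523.3 / 366.9 = 1.426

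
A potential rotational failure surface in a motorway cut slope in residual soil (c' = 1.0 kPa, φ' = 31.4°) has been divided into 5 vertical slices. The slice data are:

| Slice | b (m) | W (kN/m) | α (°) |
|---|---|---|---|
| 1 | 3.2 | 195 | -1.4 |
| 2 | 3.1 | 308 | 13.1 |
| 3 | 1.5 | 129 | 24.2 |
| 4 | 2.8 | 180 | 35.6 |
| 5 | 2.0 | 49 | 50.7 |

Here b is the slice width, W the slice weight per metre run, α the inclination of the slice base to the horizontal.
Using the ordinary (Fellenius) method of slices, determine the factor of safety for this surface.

Ordinary method of slices: FS = Σ[c'·Δl_i + (W_i cosα_i)·tanφ'] / Σ W_i sinα_i, with Δl_i = b_i / cosα_i.
Slice 1: Δl = 3.2/cos(-1.4°) = 3.201 m; N'_1 = 195·cos(-1.4°) = 194.9; c'Δl = 3.20; W sinα = -4.8
Slice 2: Δl = 3.1/cos13.1° = 3.183 m; N'_2 = 308·cos13.1° = 300.0; c'Δl = 3.18; W sinα = 69.8
Slice 3: Δl = 1.5/cos24.2° = 1.645 m; N'_3 = 129·cos24.2° = 117.7; c'Δl = 1.64; W sinα = 52.9
Slice 4: Δl = 2.8/cos35.6° = 3.444 m; N'_4 = 180·cos35.6° = 146.4; c'Δl = 3.44; W sinα = 104.8
Slice 5: Δl = 2.0/cos50.7° = 3.158 m; N'_5 = 49·cos50.7° = 31.0; c'Δl = 3.16; W sinα = 37.9
Σc'Δl = 14.6 kN/m; ΣN' = 790.0 kN/m; ΣW sinα = 260.6 kN/m
Resisting = 14.6 + 790.0·tan31.4° = 14.6 + 482.2 = 496.8 kN/m
FS = 496.8 / 260.6 = 1.906

FS = 1.91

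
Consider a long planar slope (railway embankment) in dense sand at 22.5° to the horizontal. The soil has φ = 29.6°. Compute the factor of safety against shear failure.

FS = 1.37

For a dry cohesionless infinite slope the factor of safety is FS = tanφ / tanβ.
FS = tan29.6° / tan22.5° = 0.5681 / 0.4142 = 1.371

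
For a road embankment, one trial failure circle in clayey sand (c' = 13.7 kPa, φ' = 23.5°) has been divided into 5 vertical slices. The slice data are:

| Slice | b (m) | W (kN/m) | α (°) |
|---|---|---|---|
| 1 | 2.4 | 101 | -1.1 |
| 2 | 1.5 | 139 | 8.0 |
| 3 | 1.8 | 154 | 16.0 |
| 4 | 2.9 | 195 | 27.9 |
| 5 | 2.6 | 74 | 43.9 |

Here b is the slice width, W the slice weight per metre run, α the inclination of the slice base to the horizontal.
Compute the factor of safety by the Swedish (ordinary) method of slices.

Ordinary method of slices: FS = Σ[c'·Δl_i + (W_i cosα_i)·tanφ'] / Σ W_i sinα_i, with Δl_i = b_i / cosα_i.
Slice 1: Δl = 2.4/cos(-1.1°) = 2.400 m; N'_1 = 101·cos(-1.1°) = 101.0; c'Δl = 32.89; W sinα = -1.9
Slice 2: Δl = 1.5/cos8.0° = 1.515 m; N'_2 = 139·cos8.0° = 137.6; c'Δl = 20.75; W sinα = 19.3
Slice 3: Δl = 1.8/cos16.0° = 1.873 m; N'_3 = 154·cos16.0° = 148.0; c'Δl = 25.65; W sinα = 42.4
Slice 4: Δl = 2.9/cos27.9° = 3.281 m; N'_4 = 195·cos27.9° = 172.3; c'Δl = 44.96; W sinα = 91.2
Slice 5: Δl = 2.6/cos43.9° = 3.608 m; N'_5 = 74·cos43.9° = 53.3; c'Δl = 49.43; W sinα = 51.3
Σc'Δl = 173.7 kN/m; ΣN' = 612.3 kN/m; ΣW sinα = 202.4 kN/m
Resisting = 173.7 + 612.3·tan23.5° = 173.7 + 266.2 = 439.9 kN/m
FS = 439.9 / 202.4 = 2.173

FS = 2.17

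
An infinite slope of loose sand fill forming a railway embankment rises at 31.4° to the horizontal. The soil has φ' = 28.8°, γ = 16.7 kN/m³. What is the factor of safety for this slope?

For a dry cohesionless infinite slope the factor of safety is FS = tanφ' / tanβ.
FS = tan28.8° / tan31.4° = 0.5498 / 0.6104 = 0.901

FS = 0.90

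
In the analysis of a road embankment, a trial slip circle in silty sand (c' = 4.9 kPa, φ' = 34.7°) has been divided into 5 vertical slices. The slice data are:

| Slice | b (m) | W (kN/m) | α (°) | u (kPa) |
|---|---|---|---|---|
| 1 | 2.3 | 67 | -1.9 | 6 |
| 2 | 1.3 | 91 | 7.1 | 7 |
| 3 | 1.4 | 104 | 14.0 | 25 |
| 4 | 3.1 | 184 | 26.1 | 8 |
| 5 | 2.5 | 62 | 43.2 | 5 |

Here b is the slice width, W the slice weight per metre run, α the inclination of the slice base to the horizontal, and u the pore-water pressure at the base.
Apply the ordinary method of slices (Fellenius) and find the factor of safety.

FS = 1.97

Ordinary method of slices: FS = Σ[c'·Δl_i + (W_i cosα_i − u_i·Δl_i)·tanφ'] / Σ W_i sinα_i, with Δl_i = b_i / cosα_i.
Slice 1: Δl = 2.3/cos(-1.9°) = 2.301 m; N'_1 = 67·cos(-1.9°) − 6·2.301 = 53.2; c'Δl = 11.28; W sinα = -2.2
Slice 2: Δl = 1.3/cos7.1° = 1.310 m; N'_2 = 91·cos7.1° − 7·1.310 = 81.1; c'Δl = 6.42; W sinα = 11.2
Slice 3: Δl = 1.4/cos14.0° = 1.443 m; N'_3 = 104·cos14.0° − 25·1.443 = 64.8; c'Δl = 7.07; W sinα = 25.2
Slice 4: Δl = 3.1/cos26.1° = 3.452 m; N'_4 = 184·cos26.1° − 8·3.452 = 137.6; c'Δl = 16.91; W sinα = 80.9
Slice 5: Δl = 2.5/cos43.2° = 3.430 m; N'_5 = 62·cos43.2° − 5·3.430 = 28.0; c'Δl = 16.80; W sinα = 42.4
Σc'Δl = 58.5 kN/m; ΣN' = 364.8 kN/m; ΣW sinα = 157.6 kN/m
Resisting = 58.5 + 364.8·tan34.7° = 58.5 + 252.6 = 311.1 kN/m
FS = 311.1 / 157.6 = 1.974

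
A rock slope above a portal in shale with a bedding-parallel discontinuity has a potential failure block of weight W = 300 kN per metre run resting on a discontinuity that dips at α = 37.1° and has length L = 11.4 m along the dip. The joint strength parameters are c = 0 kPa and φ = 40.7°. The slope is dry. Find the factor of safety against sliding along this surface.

Resolving the block weight along and normal to the plane and applying the Mohr–Coulomb strength on the joint:
N' = W cosα = 300·cos37.1° = 239.3 kN/m
Driving force T = W sinα = 300·sin37.1° = 181.0 kN/m
Resisting force R = c·L + N'·tanφ = 0·11.4 + 239.3·tan40.7° = 0.0 + 205.8 = 205.8 kN/m
FS = R / T = 205.8 / 181.0 = 1.137

FS = 1.14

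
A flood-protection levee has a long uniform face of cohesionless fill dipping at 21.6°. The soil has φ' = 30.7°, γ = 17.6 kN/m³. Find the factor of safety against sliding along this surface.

FS = 1.50

For a dry cohesionless infinite slope the factor of safety is FS = tanφ' / tanβ.
FS = tan30.7° / tan21.6° = 0.5938 / 0.3959 = 1.500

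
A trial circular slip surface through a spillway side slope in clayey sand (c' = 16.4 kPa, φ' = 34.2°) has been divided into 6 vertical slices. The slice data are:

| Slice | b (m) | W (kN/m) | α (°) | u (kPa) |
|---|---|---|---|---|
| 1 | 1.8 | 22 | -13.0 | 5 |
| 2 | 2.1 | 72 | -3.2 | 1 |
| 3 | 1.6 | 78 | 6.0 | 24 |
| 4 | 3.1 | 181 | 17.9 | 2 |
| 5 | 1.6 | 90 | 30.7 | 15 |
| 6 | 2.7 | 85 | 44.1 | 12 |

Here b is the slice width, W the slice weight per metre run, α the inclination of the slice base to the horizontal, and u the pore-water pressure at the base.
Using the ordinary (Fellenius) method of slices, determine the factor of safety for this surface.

Ordinary method of slices: FS = Σ[c'·Δl_i + (W_i cosα_i − u_i·Δl_i)·tanφ'] / Σ W_i sinα_i, with Δl_i = b_i / cosα_i.
Slice 1: Δl = 1.8/cos(-13.0°) = 1.847 m; N'_1 = 22·cos(-13.0°) − 5·1.847 = 12.2; c'Δl = 30.30; W sinα = -4.9
Slice 2: Δl = 2.1/cos(-3.2°) = 2.103 m; N'_2 = 72·cos(-3.2°) − 1·2.103 = 69.8; c'Δl = 34.49; W sinα = -4.0
Slice 3: Δl = 1.6/cos6.0° = 1.609 m; N'_3 = 78·cos6.0° − 24·1.609 = 39.0; c'Δl = 26.38; W sinα = 8.2
Slice 4: Δl = 3.1/cos17.9° = 3.258 m; N'_4 = 181·cos17.9° − 2·3.258 = 165.7; c'Δl = 53.43; W sinα = 55.6
Slice 5: Δl = 1.6/cos30.7° = 1.861 m; N'_5 = 90·cos30.7° − 15·1.861 = 49.5; c'Δl = 30.52; W sinα = 45.9
Slice 6: Δl = 2.7/cos44.1° = 3.760 m; N'_6 = 85·cos44.1° − 12·3.760 = 15.9; c'Δl = 61.66; W sinα = 59.2
Σc'Δl = 236.8 kN/m; ΣN' = 352.1 kN/m; ΣW sinα = 159.9 kN/m
Resisting = 236.8 + 352.1·tan34.2° = 236.8 + 239.3 = 476.0 kN/m
FS = 476.0 / 159.9 = 2.977

FS = 2.98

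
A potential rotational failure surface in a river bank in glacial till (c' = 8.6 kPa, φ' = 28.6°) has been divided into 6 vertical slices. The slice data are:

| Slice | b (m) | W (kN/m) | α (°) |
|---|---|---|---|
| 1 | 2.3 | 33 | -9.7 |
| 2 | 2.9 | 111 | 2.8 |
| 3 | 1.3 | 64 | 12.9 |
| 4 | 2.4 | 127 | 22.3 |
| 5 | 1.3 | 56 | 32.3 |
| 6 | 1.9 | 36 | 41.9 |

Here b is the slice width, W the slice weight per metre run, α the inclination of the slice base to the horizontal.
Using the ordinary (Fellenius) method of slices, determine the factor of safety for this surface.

FS = 2.84

Ordinary method of slices: FS = Σ[c'·Δl_i + (W_i cosα_i)·tanφ'] / Σ W_i sinα_i, with Δl_i = b_i / cosα_i.
Slice 1: Δl = 2.3/cos(-9.7°) = 2.333 m; N'_1 = 33·cos(-9.7°) = 32.5; c'Δl = 20.07; W sinα = -5.6
Slice 2: Δl = 2.9/cos2.8° = 2.903 m; N'_2 = 111·cos2.8° = 110.9; c'Δl = 24.97; W sinα = 5.4
Slice 3: Δl = 1.3/cos12.9° = 1.334 m; N'_3 = 64·cos12.9° = 62.4; c'Δl = 11.47; W sinα = 14.3
Slice 4: Δl = 2.4/cos22.3° = 2.594 m; N'_4 = 127·cos22.3° = 117.5; c'Δl = 22.31; W sinα = 48.2
Slice 5: Δl = 1.3/cos32.3° = 1.538 m; N'_5 = 56·cos32.3° = 47.3; c'Δl = 13.23; W sinα = 29.9
Slice 6: Δl = 1.9/cos41.9° = 2.553 m; N'_6 = 36·cos41.9° = 26.8; c'Δl = 21.95; W sinα = 24.0
Σc'Δl = 114.0 kN/m; ΣN' = 397.4 kN/m; ΣW sinα = 116.3 kN/m
Resisting = 114.0 + 397.4·tan28.6° = 114.0 + 216.7 = 330.7 kN/m
FS = 330.7 / 116.3 = 2.843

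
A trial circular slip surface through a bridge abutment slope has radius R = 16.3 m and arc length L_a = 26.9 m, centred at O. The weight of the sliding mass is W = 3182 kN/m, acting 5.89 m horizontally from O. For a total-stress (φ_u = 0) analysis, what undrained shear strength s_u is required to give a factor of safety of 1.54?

FS = s_u·L_a·R / (W·d), so s_u = FS·W·d / (L_a·R).
s_u = 1.54·3182·5.89 / (26.90·16.3) = 28862.6 / 438.47 = 65.83 kPa

s_u = 65.8 kPa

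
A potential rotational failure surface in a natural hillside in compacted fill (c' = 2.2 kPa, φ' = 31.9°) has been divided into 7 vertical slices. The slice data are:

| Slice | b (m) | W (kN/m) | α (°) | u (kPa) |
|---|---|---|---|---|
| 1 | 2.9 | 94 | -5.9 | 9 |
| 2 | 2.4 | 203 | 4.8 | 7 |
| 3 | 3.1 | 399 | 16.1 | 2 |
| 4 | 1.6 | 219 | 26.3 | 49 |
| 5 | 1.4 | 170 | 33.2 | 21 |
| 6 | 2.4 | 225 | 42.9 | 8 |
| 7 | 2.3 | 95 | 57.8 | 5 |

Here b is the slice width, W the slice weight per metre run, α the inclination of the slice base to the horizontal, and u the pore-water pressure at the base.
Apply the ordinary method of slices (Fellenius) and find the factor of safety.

Ordinary method of slices: FS = Σ[c'·Δl_i + (W_i cosα_i − u_i·Δl_i)·tanφ'] / Σ W_i sinα_i, with Δl_i = b_i / cosα_i.
Slice 1: Δl = 2.9/cos(-5.9°) = 2.915 m; N'_1 = 94·cos(-5.9°) − 9·2.915 = 67.3; c'Δl = 6.41; W sinα = -9.7
Slice 2: Δl = 2.4/cos4.8° = 2.408 m; N'_2 = 203·cos4.8° − 7·2.408 = 185.4; c'Δl = 5.30; W sinα = 17.0
Slice 3: Δl = 3.1/cos16.1° = 3.227 m; N'_3 = 399·cos16.1° − 2·3.227 = 376.9; c'Δl = 7.10; W sinα = 110.6
Slice 4: Δl = 1.6/cos26.3° = 1.785 m; N'_4 = 219·cos26.3° − 49·1.785 = 108.9; c'Δl = 3.93; W sinα = 97.0
Slice 5: Δl = 1.4/cos33.2° = 1.673 m; N'_5 = 170·cos33.2° − 21·1.673 = 107.1; c'Δl = 3.68; W sinα = 93.1
Slice 6: Δl = 2.4/cos42.9° = 3.276 m; N'_6 = 225·cos42.9° − 8·3.276 = 138.6; c'Δl = 7.21; W sinα = 153.2
Slice 7: Δl = 2.3/cos57.8° = 4.316 m; N'_7 = 95·cos57.8° − 5·4.316 = 29.0; c'Δl = 9.50; W sinα = 80.4
Σc'Δl = 43.1 kN/m; ΣN' = 1013.2 kN/m; ΣW sinα = 541.6 kN/m
Resisting = 43.1 + 1013.2·tan31.9° = 43.1 + 630.7 = 673.8 kN/m
FS = 673.8 / 541.6 = 1.244

FS = 1.24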